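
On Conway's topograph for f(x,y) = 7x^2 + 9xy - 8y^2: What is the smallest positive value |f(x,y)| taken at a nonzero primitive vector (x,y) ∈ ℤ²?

river: ρ → (-8,7,8)
river: ρ → (8,9,-7)
river: ρ → (-7,5,10)
river: ρ → (10,15,-2)
river: ρ → (-2,17,2)
river: ρ → (2,15,-10)
river: ρ → (-10,5,7)
river: ρ → (7,9,-8)
closes: descent 0, river 8
min |a| on river = 2

2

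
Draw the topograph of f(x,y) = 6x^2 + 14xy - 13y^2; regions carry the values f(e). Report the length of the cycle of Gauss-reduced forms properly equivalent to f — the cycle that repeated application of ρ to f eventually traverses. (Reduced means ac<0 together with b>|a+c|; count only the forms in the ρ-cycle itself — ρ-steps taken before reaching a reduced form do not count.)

D = 508, ⌊√D⌋ = 22
river: ρ → (-13,12,7)
river: ρ → (7,16,-9)
river: ρ → (-9,20,3)
river: ρ → (3,22,-2)
river: ρ → (-2,22,3)
river: ρ → (3,20,-9)
river: ρ → (-9,16,7)
river: ρ → (7,12,-13)
river: ρ → (-13,14,6)
river: ρ → (6,22,-1)
river: ρ → (-1,22,6)
river: ρ → (6,14,-13)
ρ-cycle length = 12 (tail of 0 descent steps not counted)

12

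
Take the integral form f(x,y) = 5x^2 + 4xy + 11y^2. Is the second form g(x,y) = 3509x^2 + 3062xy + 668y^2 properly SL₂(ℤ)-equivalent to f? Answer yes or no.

D₁ = -204, D₂ = -204
f: reduced (well bottom): (5,4,11) with a≤c, −a<b≤a
g: flip: (3509,3062,668)→(668,-3062,3509)
g: translate: b→-390 (≡-3062 mod 1336), so (668,-3062,3509)→(668,-390,57)
g: flip: (668,-390,57)→(57,390,668)
g: translate: b→48 (≡390 mod 114), so (57,390,668)→(57,48,11)
g: flip: (57,48,11)→(11,-48,57)
g: translate: b→-4 (≡-48 mod 22), so (11,-48,57)→(11,-4,5)
g: flip: (11,-4,5)→(5,4,11)
g: reduced (well bottom): (5,4,11) with a≤c, −a<b≤a
reduced forms (5, 4, 11) vs (5, 4, 11) ⇒ equivalent

yes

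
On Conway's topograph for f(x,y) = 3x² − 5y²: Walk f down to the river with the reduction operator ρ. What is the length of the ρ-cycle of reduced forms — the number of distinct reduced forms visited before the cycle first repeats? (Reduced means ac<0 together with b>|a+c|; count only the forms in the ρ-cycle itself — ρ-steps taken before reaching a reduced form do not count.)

D = 60, ⌊√D⌋ = 7
descent: ρ → (-5,0,3)
descent: ρ → (3,6,-2)  [lands on river]
river: ρ → (-2,6,3)
ρ-cycle length = 2 (tail of 2 descent steps not counted)

2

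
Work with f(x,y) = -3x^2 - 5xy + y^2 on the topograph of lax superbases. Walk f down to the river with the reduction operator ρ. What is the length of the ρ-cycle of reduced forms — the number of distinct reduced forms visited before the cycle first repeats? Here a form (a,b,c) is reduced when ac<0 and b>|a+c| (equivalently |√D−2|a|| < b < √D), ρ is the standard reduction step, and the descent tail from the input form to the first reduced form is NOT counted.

D = 37, ⌊√D⌋ = 6
descent: ρ → (1,5,-3)  [lands on river]
river: ρ → (-3,1,3)
river: ρ → (3,5,-1)
river: ρ → (-1,5,3)
river: ρ → (3,1,-3)
river: ρ → (-3,5,1)
ρ-cycle length = 6 (tail of 1 descent step not counted)

6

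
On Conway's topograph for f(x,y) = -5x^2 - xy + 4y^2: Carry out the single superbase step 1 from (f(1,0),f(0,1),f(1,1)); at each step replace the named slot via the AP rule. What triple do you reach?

start (-5,4,-2) = (f(1,0),f(0,1),f(1,1))
replace slot 1: 2·(4+(-2)) − (-5) = 9 → (9,4,-2)

9,4,-2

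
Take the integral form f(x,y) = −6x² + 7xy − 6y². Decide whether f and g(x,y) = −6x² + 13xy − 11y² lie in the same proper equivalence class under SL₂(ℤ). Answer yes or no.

D₁ = -95, D₂ = -95
f is negative-definite; reduce −f:
−f: translate: b→5 (≡-7 mod 12), so (6,-7,6)→(6,5,5)
−f: flip: (6,5,5)→(5,-5,6)
−f: translate: b→5 (≡-5 mod 10), so (5,-5,6)→(5,5,6)
−f: reduced (well bottom): (5,5,6) with a≤c, −a<b≤a
flip sign back: reduced form of f is (-5,-5,-6)
g is negative-definite; reduce −g:
−g: translate: b→-1 (≡-13 mod 12), so (6,-13,11)→(6,-1,4)
−g: flip: (6,-1,4)→(4,1,6)
−g: reduced (well bottom): (4,1,6) with a≤c, −a<b≤a
flip sign back: reduced form of g is (-4,-1,-6)
reduced forms (-5, -5, -6) vs (-4, -1, -6) ⇒ inequivalent

no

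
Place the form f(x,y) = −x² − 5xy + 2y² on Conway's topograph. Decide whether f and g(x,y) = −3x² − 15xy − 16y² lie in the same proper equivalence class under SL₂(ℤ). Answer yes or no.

D₁ = 33, D₂ = 33
river cycle of f (length 4): (2, 5, -1), (-1, 5, 2), (2, 3, -3), (-3, 3, 2)
river cycle of g (length 4): (-3, 3, 2), (2, 5, -1), (-1, 5, 2), (2, 3, -3)
cycles coincide ⇒ equivalent

yes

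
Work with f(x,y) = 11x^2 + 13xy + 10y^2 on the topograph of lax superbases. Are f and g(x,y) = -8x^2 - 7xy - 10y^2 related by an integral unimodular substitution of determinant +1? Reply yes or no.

D₁ = -271, D₂ = -271
f: translate: b→-9 (≡13 mod 22), so (11,13,10)→(11,-9,8)
f: flip: (11,-9,8)→(8,9,11)
f: translate: b→-7 (≡9 mod 16), so (8,9,11)→(8,-7,10)
f: reduced (well bottom): (8,-7,10) with a≤c, −a<b≤a
g is negative-definite; reduce −g:
−g: reduced (well bottom): (8,7,10) with a≤c, −a<b≤a
flip sign back: reduced form of g is (-8,-7,-10)
reduced forms (8, -7, 10) vs (-8, -7, -10) ⇒ inequivalent

no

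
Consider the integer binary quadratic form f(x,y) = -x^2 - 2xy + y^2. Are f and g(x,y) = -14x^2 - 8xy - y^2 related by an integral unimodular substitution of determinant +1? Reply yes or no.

D₁ = 8, D₂ = 8
river cycle of f (length 2): (1, 2, -1), (-1, 2, 1)
river cycle of g (length 2): (-1, 2, 1), (1, 2, -1)
cycles coincide ⇒ equivalent

yes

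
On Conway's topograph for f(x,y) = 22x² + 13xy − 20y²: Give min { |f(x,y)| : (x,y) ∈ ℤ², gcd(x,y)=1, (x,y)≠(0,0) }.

river: ρ → (-20,27,15)
river: ρ → (15,33,-14)
river: ρ → (-14,23,25)
river: ρ → (25,27,-12)
river: ρ → (-12,21,31)
river: ρ → (31,41,-2)
river: ρ → (-2,43,10)
river: ρ → (10,37,-14)
river: ρ → (-14,19,28)
river: ρ → (28,37,-5)
river: ρ → (-5,43,4)
river: ρ → (4,37,-35)
river: ρ → (-35,33,6)
river: ρ → (6,39,-17)
river: ρ → (-17,29,16)
river: ρ → (16,35,-11)
river: ρ → (-11,31,22)
river: ρ → (22,13,-20)
closes: descent 0, river 18
min |a| on river = 2

2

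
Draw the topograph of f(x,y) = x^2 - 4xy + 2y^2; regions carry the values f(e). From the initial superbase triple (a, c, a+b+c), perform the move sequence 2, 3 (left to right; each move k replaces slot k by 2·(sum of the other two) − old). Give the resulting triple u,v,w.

start (1,2,-1) = (f(1,0),f(0,1),f(1,1))
replace slot 2: 2·(1+(-1)) − 2 = -2 → (1,-2,-1)
replace slot 3: 2·(1+(-2)) − (-1) = -1 → (1,-2,-1)

1,-2,-1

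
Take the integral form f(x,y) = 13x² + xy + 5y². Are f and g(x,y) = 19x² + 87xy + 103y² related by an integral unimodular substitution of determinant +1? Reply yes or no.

D₁ = -259, D₂ = -259
f: flip: (13,1,5)→(5,-1,13)
f: reduced (well bottom): (5,-1,13) with a≤c, −a<b≤a
g: translate: b→11 (≡87 mod 38), so (19,87,103)→(19,11,5)
g: flip: (19,11,5)→(5,-11,19)
g: translate: b→-1 (≡-11 mod 10), so (5,-11,19)→(5,-1,13)
g: reduced (well bottom): (5,-1,13) with a≤c, −a<b≤a
reduced forms (5, -1, 13) vs (5, -1, 13) ⇒ equivalent

yes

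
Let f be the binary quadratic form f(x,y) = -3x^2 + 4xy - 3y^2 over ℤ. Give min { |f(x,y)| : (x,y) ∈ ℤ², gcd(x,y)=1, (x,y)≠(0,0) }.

translate: b→2 (≡-4 mod 6), so (3,-4,3)→(3,2,2)
flip: (3,2,2)→(2,-2,3)
translate: b→2 (≡-2 mod 4), so (2,-2,3)→(2,2,3)
reduced (well bottom): (2,2,3) with a≤c, −a<b≤a
well minimum |f| = |-2| = 2 (negative-definite)

2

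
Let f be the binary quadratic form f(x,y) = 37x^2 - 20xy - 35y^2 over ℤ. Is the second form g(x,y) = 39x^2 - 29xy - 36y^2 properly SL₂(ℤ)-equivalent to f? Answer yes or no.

D₁ = 5580, D₂ = 6457
discriminants differ ⇒ not SL₂(ℤ)-equivalent

no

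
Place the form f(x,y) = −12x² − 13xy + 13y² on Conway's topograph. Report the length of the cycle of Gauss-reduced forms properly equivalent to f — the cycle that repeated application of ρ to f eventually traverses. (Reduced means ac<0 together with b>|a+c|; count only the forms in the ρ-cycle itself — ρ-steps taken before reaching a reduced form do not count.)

D = 793, ⌊√D⌋ = 28
descent: ρ → (13,13,-12)  [lands on river]
river: ρ → (-12,11,14)
river: ρ → (14,17,-9)
river: ρ → (-9,19,12)
river: ρ → (12,5,-16)
river: ρ → (-16,27,1)
river: ρ → (1,27,-16)
river: ρ → (-16,5,12)
river: ρ → (12,19,-9)
river: ρ → (-9,17,14)
river: ρ → (14,11,-12)
river: ρ → (-12,13,13)
ρ-cycle length = 12 (tail of 1 descent step not counted)

12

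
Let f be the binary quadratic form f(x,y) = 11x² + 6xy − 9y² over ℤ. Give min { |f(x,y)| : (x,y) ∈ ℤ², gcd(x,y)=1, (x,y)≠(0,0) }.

river: ρ → (-9,12,8)
river: ρ → (8,20,-1)
river: ρ → (-1,20,8)
river: ρ → (8,12,-9)
river: ρ → (-9,6,11)
river: ρ → (11,16,-4)
river: ρ → (-4,16,11)
river: ρ → (11,6,-9)
closes: descent 0, river 8
min |a| on river = 1

1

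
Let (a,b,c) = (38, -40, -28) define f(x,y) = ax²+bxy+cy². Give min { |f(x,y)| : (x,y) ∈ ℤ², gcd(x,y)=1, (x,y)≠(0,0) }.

descent: ρ → (-28,40,38)  [lands on river]
river: ρ → (38,36,-30)
river: ρ → (-30,24,44)
river: ρ → (44,64,-10)
river: ρ → (-10,76,2)
river: ρ → (2,76,-10)
river: ρ → (-10,64,44)
river: ρ → (44,24,-30)
river: ρ → (-30,36,38)
river: ρ → (38,40,-28)
river: ρ → (-28,72,6)
river: ρ → (6,72,-28)
closes: descent 1, river 12
min |a| on river = 2

2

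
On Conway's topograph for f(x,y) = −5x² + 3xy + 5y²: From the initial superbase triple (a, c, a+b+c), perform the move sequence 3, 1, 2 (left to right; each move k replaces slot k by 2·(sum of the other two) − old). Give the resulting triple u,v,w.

start (-5,5,3) = (f(1,0),f(0,1),f(1,1))
replace slot 3: 2·((-5)+5) − 3 = -3 → (-5,5,-3)
replace slot 1: 2·(5+(-3)) − (-5) = 9 → (9,5,-3)
replace slot 2: 2·(9+(-3)) − 5 = 7 → (9,7,-3)

9,7,-3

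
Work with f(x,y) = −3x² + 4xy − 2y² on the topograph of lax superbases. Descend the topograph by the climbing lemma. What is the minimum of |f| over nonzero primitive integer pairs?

translate: b→2 (≡-4 mod 6), so (3,-4,2)→(3,2,1)
flip: (3,2,1)→(1,-2,3)
translate: b→0 (≡-2 mod 2), so (1,-2,3)→(1,0,2)
reduced (well bottom): (1,0,2) with a≤c, −a<b≤a
well minimum |f| = |-1| = 1 (negative-definite)

1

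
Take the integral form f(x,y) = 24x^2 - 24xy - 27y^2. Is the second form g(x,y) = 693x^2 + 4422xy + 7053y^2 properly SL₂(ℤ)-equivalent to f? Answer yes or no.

D₁ = 3168, D₂ = 3168
river cycle of f (length 6): (-27, 24, 24), (24, 24, -27), (-27, 30, 21), (21, 54, -3), (-3, 54, 21), (21, 30, -27)
river cycle of g (length 6): (24, 24, -27), (-27, 30, 21), (21, 54, -3), (-3, 54, 21), (21, 30, -27), (-27, 24, 24)
cycles coincide ⇒ equivalent

yes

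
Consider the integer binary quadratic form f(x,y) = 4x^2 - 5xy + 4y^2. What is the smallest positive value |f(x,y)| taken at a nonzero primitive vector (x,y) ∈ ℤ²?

translate: b→3 (≡-5 mod 8), so (4,-5,4)→(4,3,3)
flip: (4,3,3)→(3,-3,4)
translate: b→3 (≡-3 mod 6), so (3,-3,4)→(3,3,4)
reduced (well bottom): (3,3,4) with a≤c, −a<b≤a
well minimum = a = 3

3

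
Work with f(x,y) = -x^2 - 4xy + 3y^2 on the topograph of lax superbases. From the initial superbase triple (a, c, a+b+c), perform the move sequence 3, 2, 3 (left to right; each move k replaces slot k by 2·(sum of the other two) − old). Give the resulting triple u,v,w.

start (-1,3,-2) = (f(1,0),f(0,1),f(1,1))
replace slot 3: 2·((-1)+3) − (-2) = 6 → (-1,3,6)
replace slot 2: 2·((-1)+6) − 3 = 7 → (-1,7,6)
replace slot 3: 2·((-1)+7) − 6 = 6 → (-1,7,6)

-1,7,6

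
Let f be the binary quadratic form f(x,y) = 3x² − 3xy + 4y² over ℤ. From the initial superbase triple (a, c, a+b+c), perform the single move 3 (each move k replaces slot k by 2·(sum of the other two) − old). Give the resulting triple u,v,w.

start (3,4,4) = (f(1,0),f(0,1),f(1,1))
replace slot 3: 2·(3+4) − 4 = 10 → (3,4,10)

3,4,10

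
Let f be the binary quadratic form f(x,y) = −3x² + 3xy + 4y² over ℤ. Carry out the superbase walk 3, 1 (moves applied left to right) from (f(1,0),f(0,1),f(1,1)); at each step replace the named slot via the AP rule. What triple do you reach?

start (-3,4,4) = (f(1,0),f(0,1),f(1,1))
replace slot 3: 2·((-3)+4) − 4 = -2 → (-3,4,-2)
replace slot 1: 2·(4+(-2)) − (-3) = 7 → (7,4,-2)

7,4,-2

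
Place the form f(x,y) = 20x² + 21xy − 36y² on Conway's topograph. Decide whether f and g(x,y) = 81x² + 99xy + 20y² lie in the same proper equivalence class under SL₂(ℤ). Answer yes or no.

D₁ = 3321, D₂ = 3321
river cycle of f (length 42): (-36, 51, 5), (5, 49, -46), (-46, 43, 8), (8, 53, -16), (-16, 43, 23), (23, 49, -10), (-10, 51, 18), (18, 57, -1), (-1, 57, 18), (18, 51, -10), … (32 more)
river cycle of g (length 42): (20, 21, -36), (-36, 51, 5), (5, 49, -46), (-46, 43, 8), (8, 53, -16), (-16, 43, 23), (23, 49, -10), (-10, 51, 18), (18, 57, -1), (-1, 57, 18), … (32 more)
cycles coincide ⇒ equivalent

yes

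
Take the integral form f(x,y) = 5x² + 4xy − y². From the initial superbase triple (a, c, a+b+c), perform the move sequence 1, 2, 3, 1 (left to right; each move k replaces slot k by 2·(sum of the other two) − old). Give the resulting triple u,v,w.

start (5,-1,8) = (f(1,0),f(0,1),f(1,1))
replace slot 1: 2·((-1)+8) − 5 = 9 → (9,-1,8)
replace slot 2: 2·(9+8) − (-1) = 35 → (9,35,8)
replace slot 3: 2·(9+35) − 8 = 80 → (9,35,80)
replace slot 1: 2·(35+80) − 9 = 221 → (221,35,80)

221,35,80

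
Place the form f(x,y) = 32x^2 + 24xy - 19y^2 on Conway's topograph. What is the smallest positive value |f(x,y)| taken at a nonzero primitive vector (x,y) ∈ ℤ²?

river: ρ → (-19,52,4)
river: ρ → (4,52,-19)
river: ρ → (-19,24,32)
river: ρ → (32,40,-11)
river: ρ → (-11,48,16)
river: ρ → (16,48,-11)
river: ρ → (-11,40,32)
river: ρ → (32,24,-19)
closes: descent 0, river 8
min |a| on river = 4

4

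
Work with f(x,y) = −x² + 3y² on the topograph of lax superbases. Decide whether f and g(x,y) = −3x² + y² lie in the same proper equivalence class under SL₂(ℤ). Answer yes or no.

D₁ = 12, D₂ = 12
river cycle of f (length 2): (-1, 2, 2), (2, 2, -1)
river cycle of g (length 2): (1, 2, -2), (-2, 2, 1)
cycles differ ⇒ inequivalent

no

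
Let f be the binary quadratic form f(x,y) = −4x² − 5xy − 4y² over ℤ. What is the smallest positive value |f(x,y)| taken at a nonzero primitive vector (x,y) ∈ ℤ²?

translate: b→-3 (≡5 mod 8), so (4,5,4)→(4,-3,3)
flip: (4,-3,3)→(3,3,4)
reduced (well bottom): (3,3,4) with a≤c, −a<b≤a
well minimum |f| = |-3| = 3 (negative-definite)

3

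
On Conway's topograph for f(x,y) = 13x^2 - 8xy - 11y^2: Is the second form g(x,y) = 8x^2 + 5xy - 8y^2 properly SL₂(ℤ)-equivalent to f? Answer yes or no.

D₁ = 636, D₂ = 281
discriminants differ ⇒ not SL₂(ℤ)-equivalent

no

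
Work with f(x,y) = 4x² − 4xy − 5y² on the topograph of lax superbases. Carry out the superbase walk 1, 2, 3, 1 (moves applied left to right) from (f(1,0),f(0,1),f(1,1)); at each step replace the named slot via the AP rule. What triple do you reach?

start (4,-5,-5) = (f(1,0),f(0,1),f(1,1))
replace slot 1: 2·((-5)+(-5)) − 4 = -24 → (-24,-5,-5)
replace slot 2: 2·((-24)+(-5)) − (-5) = -53 → (-24,-53,-5)
replace slot 3: 2·((-24)+(-53)) − (-5) = -149 → (-24,-53,-149)
replace slot 1: 2·((-53)+(-149)) − (-24) = -380 → (-380,-53,-149)

-380,-53,-149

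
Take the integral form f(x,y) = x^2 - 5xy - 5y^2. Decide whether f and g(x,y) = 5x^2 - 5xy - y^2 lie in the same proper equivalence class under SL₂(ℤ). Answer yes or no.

D₁ = 45, D₂ = 45
river cycle of f (length 2): (-5, 5, 1), (1, 5, -5)
river cycle of g (length 2): (-1, 5, 5), (5, 5, -1)
cycles differ ⇒ inequivalent

no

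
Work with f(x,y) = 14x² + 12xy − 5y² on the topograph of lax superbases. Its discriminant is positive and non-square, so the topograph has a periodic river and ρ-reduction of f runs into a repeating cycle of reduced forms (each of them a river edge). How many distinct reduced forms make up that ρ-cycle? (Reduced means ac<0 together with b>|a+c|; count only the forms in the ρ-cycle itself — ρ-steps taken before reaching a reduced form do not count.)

D = 424, ⌊√D⌋ = 20
river: ρ → (-5,18,5)
river: ρ → (5,12,-14)
river: ρ → (-14,16,3)
river: ρ → (3,20,-2)
river: ρ → (-2,20,3)
river: ρ → (3,16,-14)
river: ρ → (-14,12,5)
river: ρ → (5,18,-5)
river: ρ → (-5,12,14)
river: ρ → (14,16,-3)
river: ρ → (-3,20,2)
river: ρ → (2,20,-3)
river: ρ → (-3,16,14)
river: ρ → (14,12,-5)
ρ-cycle length = 14 (tail of 0 descent steps not counted)

14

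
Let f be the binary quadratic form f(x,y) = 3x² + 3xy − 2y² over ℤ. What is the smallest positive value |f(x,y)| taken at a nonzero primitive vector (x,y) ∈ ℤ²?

river: ρ → (-2,5,1)
river: ρ → (1,5,-2)
river: ρ → (-2,3,3)
river: ρ → (3,3,-2)
closes: descent 0, river 4
min |a| on river = 1

1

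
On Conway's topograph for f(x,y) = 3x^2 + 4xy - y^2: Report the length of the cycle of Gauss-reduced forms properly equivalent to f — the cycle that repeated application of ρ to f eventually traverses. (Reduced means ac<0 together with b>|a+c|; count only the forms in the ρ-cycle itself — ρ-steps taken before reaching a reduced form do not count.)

D = 28, ⌊√D⌋ = 5
river: ρ → (-1,4,3)
river: ρ → (3,2,-2)
river: ρ → (-2,2,3)
river: ρ → (3,4,-1)
ρ-cycle length = 4 (tail of 0 descent steps not counted)

4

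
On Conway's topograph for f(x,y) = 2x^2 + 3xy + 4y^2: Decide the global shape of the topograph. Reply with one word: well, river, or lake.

D = b²−4ac = 3² − 4·2·4 = -23
D < 0 ⇒ definite ⇒ every region one sign ⇒ single well

well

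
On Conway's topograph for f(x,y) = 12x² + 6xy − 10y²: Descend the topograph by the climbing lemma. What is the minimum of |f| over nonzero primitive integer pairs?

river: ρ → (-10,14,8)
river: ρ → (8,18,-6)
river: ρ → (-6,18,8)
river: ρ → (8,14,-10)
river: ρ → (-10,6,12)
river: ρ → (12,18,-4)
river: ρ → (-4,22,2)
river: ρ → (2,22,-4)
river: ρ → (-4,18,12)
river: ρ → (12,6,-10)
closes: descent 0, river 10
min |a| on river = 2

2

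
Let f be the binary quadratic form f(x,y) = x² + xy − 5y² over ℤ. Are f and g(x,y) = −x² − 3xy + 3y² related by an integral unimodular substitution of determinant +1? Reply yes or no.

D₁ = 21, D₂ = 21
river cycle of f (length 2): (1, 3, -3), (-3, 3, 1)
river cycle of g (length 2): (3, 3, -1), (-1, 3, 3)
cycles differ ⇒ inequivalent

no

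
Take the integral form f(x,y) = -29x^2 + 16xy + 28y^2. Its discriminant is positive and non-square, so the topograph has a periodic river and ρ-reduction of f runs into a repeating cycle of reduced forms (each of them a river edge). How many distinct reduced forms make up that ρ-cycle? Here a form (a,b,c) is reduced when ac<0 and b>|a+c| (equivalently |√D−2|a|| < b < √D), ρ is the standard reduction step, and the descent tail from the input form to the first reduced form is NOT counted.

D = 3504, ⌊√D⌋ = 59
river: ρ → (28,40,-17)
river: ρ → (-17,28,40)
river: ρ → (40,52,-5)
river: ρ → (-5,58,7)
river: ρ → (7,54,-21)
river: ρ → (-21,30,31)
river: ρ → (31,32,-20)
river: ρ → (-20,48,15)
river: ρ → (15,42,-29)
river: ρ → (-29,16,28)
ρ-cycle length = 10 (tail of 0 descent steps not counted)

10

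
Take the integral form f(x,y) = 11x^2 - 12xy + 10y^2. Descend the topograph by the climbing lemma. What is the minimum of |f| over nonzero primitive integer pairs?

translate: b→10 (≡-12 mod 22), so (11,-12,10)→(11,10,9)
flip: (11,10,9)→(9,-10,11)
translate: b→8 (≡-10 mod 18), so (9,-10,11)→(9,8,10)
reduced (well bottom): (9,8,10) with a≤c, −a<b≤a
well minimum = a = 9

9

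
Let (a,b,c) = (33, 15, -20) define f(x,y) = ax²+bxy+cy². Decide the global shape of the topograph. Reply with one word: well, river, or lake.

D = b²−4ac = 15² − 4·33·(-20) = 2865
D > 0 non-square ⇒ indefinite ⇒ periodic river

river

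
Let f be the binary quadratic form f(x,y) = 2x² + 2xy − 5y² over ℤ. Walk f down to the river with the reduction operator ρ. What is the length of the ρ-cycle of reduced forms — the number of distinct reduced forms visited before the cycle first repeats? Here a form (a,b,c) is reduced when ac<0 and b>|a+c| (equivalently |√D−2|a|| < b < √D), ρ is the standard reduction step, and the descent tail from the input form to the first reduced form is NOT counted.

D = 44, ⌊√D⌋ = 6
descent: ρ → (-5,-2,2)
descent: ρ → (2,6,-1)  [lands on river]
river: ρ → (-1,6,2)
ρ-cycle length = 2 (tail of 2 descent steps not counted)

2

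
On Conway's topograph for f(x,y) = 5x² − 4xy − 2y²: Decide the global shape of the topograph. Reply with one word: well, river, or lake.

D = b²−4ac = (-4)² − 4·5·(-2) = 56
D > 0 non-square ⇒ indefinite ⇒ periodic river

river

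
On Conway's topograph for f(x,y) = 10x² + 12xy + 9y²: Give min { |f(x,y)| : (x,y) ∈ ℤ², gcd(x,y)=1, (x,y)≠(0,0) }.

translate: b→-8 (≡12 mod 20), so (10,12,9)→(10,-8,7)
flip: (10,-8,7)→(7,8,10)
translate: b→-6 (≡8 mod 14), so (7,8,10)→(7,-6,9)
reduced (well bottom): (7,-6,9) with a≤c, −a<b≤a
well minimum = a = 7

7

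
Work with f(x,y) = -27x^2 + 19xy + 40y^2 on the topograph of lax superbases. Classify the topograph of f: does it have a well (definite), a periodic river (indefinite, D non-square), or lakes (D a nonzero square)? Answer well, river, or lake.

D = b²−4ac = 19² − 4·(-27)·40 = 4681
D > 0 non-square ⇒ indefinite ⇒ periodic river

river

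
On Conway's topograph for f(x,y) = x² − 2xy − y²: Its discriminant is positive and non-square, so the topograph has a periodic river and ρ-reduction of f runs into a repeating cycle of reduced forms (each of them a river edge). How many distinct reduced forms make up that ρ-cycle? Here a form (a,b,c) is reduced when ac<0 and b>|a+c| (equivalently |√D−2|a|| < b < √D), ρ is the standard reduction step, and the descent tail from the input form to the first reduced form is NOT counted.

D = 8, ⌊√D⌋ = 2
descent: ρ → (-1,2,1)  [lands on river]
river: ρ → (1,2,-1)
ρ-cycle length = 2 (tail of 1 descent step not counted)

2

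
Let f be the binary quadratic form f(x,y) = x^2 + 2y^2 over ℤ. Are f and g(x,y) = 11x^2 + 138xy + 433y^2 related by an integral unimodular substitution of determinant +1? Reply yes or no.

D₁ = -8, D₂ = -8
f: reduced (well bottom): (1,0,2) with a≤c, −a<b≤a
g: translate: b→6 (≡138 mod 22), so (11,138,433)→(11,6,1)
g: flip: (11,6,1)→(1,-6,11)
g: translate: b→0 (≡-6 mod 2), so (1,-6,11)→(1,0,2)
g: reduced (well bottom): (1,0,2) with a≤c, −a<b≤a
reduced forms (1, 0, 2) vs (1, 0, 2) ⇒ equivalent

yes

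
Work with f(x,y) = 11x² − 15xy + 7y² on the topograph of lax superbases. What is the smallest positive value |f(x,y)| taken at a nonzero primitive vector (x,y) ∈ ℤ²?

translate: b→7 (≡-15 mod 22), so (11,-15,7)→(11,7,3)
flip: (11,7,3)→(3,-7,11)
translate: b→-1 (≡-7 mod 6), so (3,-7,11)→(3,-1,7)
reduced (well bottom): (3,-1,7) with a≤c, −a<b≤a
well minimum = a = 3

3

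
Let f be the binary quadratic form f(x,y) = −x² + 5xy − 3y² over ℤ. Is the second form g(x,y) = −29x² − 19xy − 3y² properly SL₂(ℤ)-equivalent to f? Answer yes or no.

D₁ = 13, D₂ = 13
river cycle of f (length 2): (1, 3, -1), (-1, 3, 1)
river cycle of g (length 2): (1, 3, -1), (-1, 3, 1)
cycles coincide ⇒ equivalent

yes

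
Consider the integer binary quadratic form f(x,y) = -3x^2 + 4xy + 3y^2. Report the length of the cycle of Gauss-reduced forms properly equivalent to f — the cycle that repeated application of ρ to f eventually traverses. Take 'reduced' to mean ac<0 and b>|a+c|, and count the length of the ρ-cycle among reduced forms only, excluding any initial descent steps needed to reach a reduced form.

D = 52, ⌊√D⌋ = 7
river: ρ → (3,2,-4)
river: ρ → (-4,6,1)
river: ρ → (1,6,-4)
river: ρ → (-4,2,3)
river: ρ → (3,4,-3)
river: ρ → (-3,2,4)
river: ρ → (4,6,-1)
river: ρ → (-1,6,4)
river: ρ → (4,2,-3)
river: ρ → (-3,4,3)
ρ-cycle length = 10 (tail of 0 descent steps not counted)

10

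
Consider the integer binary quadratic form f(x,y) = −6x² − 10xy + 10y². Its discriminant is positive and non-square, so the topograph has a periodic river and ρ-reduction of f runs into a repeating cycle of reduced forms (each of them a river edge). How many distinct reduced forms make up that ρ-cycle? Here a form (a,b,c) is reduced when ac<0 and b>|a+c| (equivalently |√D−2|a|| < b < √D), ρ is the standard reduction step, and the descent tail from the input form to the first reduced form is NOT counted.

D = 340, ⌊√D⌋ = 18
descent: ρ → (10,10,-6)  [lands on river]
river: ρ → (-6,14,6)
river: ρ → (6,10,-10)
river: ρ → (-10,10,6)
river: ρ → (6,14,-6)
river: ρ → (-6,10,10)
ρ-cycle length = 6 (tail of 1 descent step not counted)

6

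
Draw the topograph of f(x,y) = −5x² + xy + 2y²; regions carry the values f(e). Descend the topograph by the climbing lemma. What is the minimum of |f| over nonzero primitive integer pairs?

descent: ρ → (2,3,-4)  [lands on river]
river: ρ → (-4,5,1)
river: ρ → (1,5,-4)
river: ρ → (-4,3,2)
river: ρ → (2,5,-2)
river: ρ → (-2,3,4)
river: ρ → (4,5,-1)
river: ρ → (-1,5,4)
river: ρ → (4,3,-2)
river: ρ → (-2,5,2)
closes: descent 1, river 10
min |a| on river = 1

1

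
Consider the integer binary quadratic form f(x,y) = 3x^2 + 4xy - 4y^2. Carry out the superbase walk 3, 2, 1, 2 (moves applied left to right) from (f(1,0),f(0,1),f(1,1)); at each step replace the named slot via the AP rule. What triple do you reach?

start (3,-4,3) = (f(1,0),f(0,1),f(1,1))
replace slot 3: 2·(3+(-4)) − 3 = -5 → (3,-4,-5)
replace slot 2: 2·(3+(-5)) − (-4) = 0 → (3,0,-5)
replace slot 1: 2·(0+(-5)) − 3 = -13 → (-13,0,-5)
replace slot 2: 2·((-13)+(-5)) − 0 = -36 → (-13,-36,-5)

-13,-36,-5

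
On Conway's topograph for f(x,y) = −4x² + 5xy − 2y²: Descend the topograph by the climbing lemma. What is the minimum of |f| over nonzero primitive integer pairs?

translate: b→3 (≡-5 mod 8), so (4,-5,2)→(4,3,1)
flip: (4,3,1)→(1,-3,4)
translate: b→1 (≡-3 mod 2), so (1,-3,4)→(1,1,2)
reduced (well bottom): (1,1,2) with a≤c, −a<b≤a
well minimum |f| = |-1| = 1 (negative-definite)

1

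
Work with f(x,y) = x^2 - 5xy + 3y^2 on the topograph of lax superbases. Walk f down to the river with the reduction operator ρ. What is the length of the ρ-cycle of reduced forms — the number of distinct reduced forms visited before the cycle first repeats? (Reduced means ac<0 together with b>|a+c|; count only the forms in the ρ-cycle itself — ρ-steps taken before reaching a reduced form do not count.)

D = 13, ⌊√D⌋ = 3
descent: ρ → (3,-1,-1)
descent: ρ → (-1,3,1)  [lands on river]
river: ρ → (1,3,-1)
ρ-cycle length = 2 (tail of 2 descent steps not counted)

2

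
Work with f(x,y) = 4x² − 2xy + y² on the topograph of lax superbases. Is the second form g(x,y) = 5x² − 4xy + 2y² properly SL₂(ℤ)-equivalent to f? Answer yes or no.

D₁ = -12, D₂ = -24
discriminants differ ⇒ not SL₂(ℤ)-equivalent

no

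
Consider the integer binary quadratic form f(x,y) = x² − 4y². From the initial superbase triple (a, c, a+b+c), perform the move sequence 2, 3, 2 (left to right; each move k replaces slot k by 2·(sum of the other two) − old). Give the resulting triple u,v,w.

start (1,-4,-3) = (f(1,0),f(0,1),f(1,1))
replace slot 2: 2·(1+(-3)) − (-4) = 0 → (1,0,-3)
replace slot 3: 2·(1+0) − (-3) = 5 → (1,0,5)
replace slot 2: 2·(1+5) − 0 = 12 → (1,12,5)

1,12,5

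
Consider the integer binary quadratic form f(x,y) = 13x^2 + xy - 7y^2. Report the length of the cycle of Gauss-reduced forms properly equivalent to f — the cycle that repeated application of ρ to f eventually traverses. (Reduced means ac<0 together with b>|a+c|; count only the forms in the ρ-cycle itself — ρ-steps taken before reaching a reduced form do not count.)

D = 365, ⌊√D⌋ = 19
descent: ρ → (-7,13,7)  [lands on river]
river: ρ → (7,15,-5)
river: ρ → (-5,15,7)
river: ρ → (7,13,-7)
river: ρ → (-7,15,5)
river: ρ → (5,15,-7)
ρ-cycle length = 6 (tail of 1 descent step not counted)

6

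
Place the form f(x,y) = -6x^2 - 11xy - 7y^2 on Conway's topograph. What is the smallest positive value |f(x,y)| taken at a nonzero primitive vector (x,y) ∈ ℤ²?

translate: b→-1 (≡11 mod 12), so (6,11,7)→(6,-1,2)
flip: (6,-1,2)→(2,1,6)
reduced (well bottom): (2,1,6) with a≤c, −a<b≤a
well minimum |f| = |-2| = 2 (negative-definite)

2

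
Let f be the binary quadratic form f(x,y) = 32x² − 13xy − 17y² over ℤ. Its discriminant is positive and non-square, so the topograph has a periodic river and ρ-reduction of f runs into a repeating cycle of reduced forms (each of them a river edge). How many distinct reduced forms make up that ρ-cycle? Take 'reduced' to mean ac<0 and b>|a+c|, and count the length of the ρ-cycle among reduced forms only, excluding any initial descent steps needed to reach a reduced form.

D = 2345, ⌊√D⌋ = 48
descent: ρ → (-17,47,2)  [lands on river]
river: ρ → (2,45,-40)
river: ρ → (-40,35,7)
river: ρ → (7,35,-40)
river: ρ → (-40,45,2)
river: ρ → (2,47,-17)
river: ρ → (-17,21,28)
river: ρ → (28,35,-10)
river: ρ → (-10,45,8)
river: ρ → (8,35,-35)
river: ρ → (-35,35,8)
river: ρ → (8,45,-10)
river: ρ → (-10,35,28)
river: ρ → (28,21,-17)
ρ-cycle length = 14 (tail of 1 descent step not counted)

14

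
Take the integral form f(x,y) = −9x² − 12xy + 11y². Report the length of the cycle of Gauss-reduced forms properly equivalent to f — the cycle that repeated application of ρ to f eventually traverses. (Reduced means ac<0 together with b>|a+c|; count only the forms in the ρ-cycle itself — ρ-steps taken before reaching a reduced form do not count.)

D = 540, ⌊√D⌋ = 23
descent: ρ → (11,12,-9)  [lands on river]
river: ρ → (-9,6,14)
river: ρ → (14,22,-1)
river: ρ → (-1,22,14)
river: ρ → (14,6,-9)
river: ρ → (-9,12,11)
river: ρ → (11,10,-10)
river: ρ → (-10,10,11)
ρ-cycle length = 8 (tail of 1 descent step not counted)

8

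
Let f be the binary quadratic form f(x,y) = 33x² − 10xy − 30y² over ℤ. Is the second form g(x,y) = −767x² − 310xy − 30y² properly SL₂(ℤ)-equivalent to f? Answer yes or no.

D₁ = 4060, D₂ = 4060
river cycle of f (length 14): (-30, 10, 33), (33, 56, -7), (-7, 56, 33), (33, 10, -30), (-30, 50, 13), (13, 54, -22), (-22, 34, 33), (33, 32, -23), (-23, 60, 5), (5, 60, -23), … (4 more)
river cycle of g (length 14): (-30, 10, 33), (33, 56, -7), (-7, 56, 33), (33, 10, -30), (-30, 50, 13), (13, 54, -22), (-22, 34, 33), (33, 32, -23), (-23, 60, 5), (5, 60, -23), … (4 more)
cycles coincide ⇒ equivalent

yes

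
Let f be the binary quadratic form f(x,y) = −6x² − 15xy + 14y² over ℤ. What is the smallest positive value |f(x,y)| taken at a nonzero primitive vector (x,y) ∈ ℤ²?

descent: ρ → (14,15,-6)  [lands on river]
river: ρ → (-6,21,5)
river: ρ → (5,19,-10)
river: ρ → (-10,21,3)
river: ρ → (3,21,-10)
river: ρ → (-10,19,5)
river: ρ → (5,21,-6)
river: ρ → (-6,15,14)
river: ρ → (14,13,-7)
river: ρ → (-7,15,12)
river: ρ → (12,9,-10)
river: ρ → (-10,11,11)
river: ρ → (11,11,-10)
river: ρ → (-10,9,12)
river: ρ → (12,15,-7)
river: ρ → (-7,13,14)
closes: descent 1, river 16
min |a| on river = 3

3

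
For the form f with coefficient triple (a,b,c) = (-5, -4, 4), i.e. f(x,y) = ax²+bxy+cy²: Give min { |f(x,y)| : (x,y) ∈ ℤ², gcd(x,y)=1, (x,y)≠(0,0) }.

descent: ρ → (4,4,-5)  [lands on river]
river: ρ → (-5,6,3)
river: ρ → (3,6,-5)
river: ρ → (-5,4,4)
closes: descent 1, river 4
min |a| on river = 3

3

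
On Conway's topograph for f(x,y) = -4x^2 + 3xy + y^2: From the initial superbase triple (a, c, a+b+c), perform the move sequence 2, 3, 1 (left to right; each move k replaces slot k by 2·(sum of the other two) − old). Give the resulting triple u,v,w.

start (-4,1,0) = (f(1,0),f(0,1),f(1,1))
replace slot 2: 2·((-4)+0) − 1 = -9 → (-4,-9,0)
replace slot 3: 2·((-4)+(-9)) − 0 = -26 → (-4,-9,-26)
replace slot 1: 2·((-9)+(-26)) − (-4) = -66 → (-66,-9,-26)

-66,-9,-26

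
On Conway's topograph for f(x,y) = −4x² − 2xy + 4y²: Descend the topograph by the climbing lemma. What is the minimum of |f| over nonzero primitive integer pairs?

descent: ρ → (4,2,-4)  [lands on river]
river: ρ → (-4,6,2)
river: ρ → (2,6,-4)
river: ρ → (-4,2,4)
river: ρ → (4,6,-2)
river: ρ → (-2,6,4)
closes: descent 1, river 6
min |a| on river = 2

2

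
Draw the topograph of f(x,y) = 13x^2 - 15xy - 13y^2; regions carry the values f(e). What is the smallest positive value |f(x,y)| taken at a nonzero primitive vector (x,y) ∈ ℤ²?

descent: ρ → (-13,15,13)  [lands on river]
river: ρ → (13,11,-15)
river: ρ → (-15,19,9)
river: ρ → (9,17,-17)
river: ρ → (-17,17,9)
river: ρ → (9,19,-15)
river: ρ → (-15,11,13)
river: ρ → (13,15,-13)
river: ρ → (-13,11,15)
river: ρ → (15,19,-9)
river: ρ → (-9,17,17)
river: ρ → (17,17,-9)
river: ρ → (-9,19,15)
river: ρ → (15,11,-13)
closes: descent 1, river 14
min |a| on river = 9

9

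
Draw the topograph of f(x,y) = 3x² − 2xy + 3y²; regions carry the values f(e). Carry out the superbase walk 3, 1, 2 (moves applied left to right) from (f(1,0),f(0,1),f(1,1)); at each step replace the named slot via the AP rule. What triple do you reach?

start (3,3,4) = (f(1,0),f(0,1),f(1,1))
replace slot 3: 2·(3+3) − 4 = 8 → (3,3,8)
replace slot 1: 2·(3+8) − 3 = 19 → (19,3,8)
replace slot 2: 2·(19+8) − 3 = 51 → (19,51,8)

19,51,8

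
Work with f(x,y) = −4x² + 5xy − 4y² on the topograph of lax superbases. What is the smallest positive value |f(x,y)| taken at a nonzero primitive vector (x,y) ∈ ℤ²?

translate: b→3 (≡-5 mod 8), so (4,-5,4)→(4,3,3)
flip: (4,3,3)→(3,-3,4)
translate: b→3 (≡-3 mod 6), so (3,-3,4)→(3,3,4)
reduced (well bottom): (3,3,4) with a≤c, −a<b≤a
well minimum |f| = |-3| = 3 (negative-definite)

3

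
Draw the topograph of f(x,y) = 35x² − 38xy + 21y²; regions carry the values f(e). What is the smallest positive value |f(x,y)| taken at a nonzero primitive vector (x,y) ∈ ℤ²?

translate: b→32 (≡-38 mod 70), so (35,-38,21)→(35,32,18)
flip: (35,32,18)→(18,-32,35)
translate: b→4 (≡-32 mod 36), so (18,-32,35)→(18,4,21)
reduced (well bottom): (18,4,21) with a≤c, −a<b≤a
well minimum = a = 18

18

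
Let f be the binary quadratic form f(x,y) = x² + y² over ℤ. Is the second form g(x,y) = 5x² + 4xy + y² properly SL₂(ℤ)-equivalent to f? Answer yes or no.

D₁ = -4, D₂ = -4
f: reduced (well bottom): (1,0,1) with a≤c, −a<b≤a
g: flip: (5,4,1)→(1,-4,5)
g: translate: b→0 (≡-4 mod 2), so (1,-4,5)→(1,0,1)
g: reduced (well bottom): (1,0,1) with a≤c, −a<b≤a
reduced forms (1, 0, 1) vs (1, 0, 1) ⇒ equivalent

yes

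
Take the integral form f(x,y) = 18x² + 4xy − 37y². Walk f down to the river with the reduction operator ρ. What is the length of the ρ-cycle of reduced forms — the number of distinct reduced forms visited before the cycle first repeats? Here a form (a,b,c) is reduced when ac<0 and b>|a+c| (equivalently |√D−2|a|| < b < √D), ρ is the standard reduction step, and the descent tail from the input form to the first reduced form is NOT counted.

D = 2680, ⌊√D⌋ = 51
descent: ρ → (-37,-4,18)
descent: ρ → (18,40,-15)  [lands on river]
river: ρ → (-15,50,3)
river: ρ → (3,46,-47)
river: ρ → (-47,48,2)
river: ρ → (2,48,-47)
river: ρ → (-47,46,3)
river: ρ → (3,50,-15)
river: ρ → (-15,40,18)
river: ρ → (18,32,-23)
river: ρ → (-23,14,27)
river: ρ → (27,40,-10)
river: ρ → (-10,40,27)
river: ρ → (27,14,-23)
river: ρ → (-23,32,18)
ρ-cycle length = 14 (tail of 2 descent steps not counted)

14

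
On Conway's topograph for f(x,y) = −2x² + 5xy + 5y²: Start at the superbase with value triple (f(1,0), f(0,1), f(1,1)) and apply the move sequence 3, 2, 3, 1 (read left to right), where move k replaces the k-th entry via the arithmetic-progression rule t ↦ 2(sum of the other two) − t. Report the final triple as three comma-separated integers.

start (-2,5,8) = (f(1,0),f(0,1),f(1,1))
replace slot 3: 2·((-2)+5) − 8 = -2 → (-2,5,-2)
replace slot 2: 2·((-2)+(-2)) − 5 = -13 → (-2,-13,-2)
replace slot 3: 2·((-2)+(-13)) − (-2) = -28 → (-2,-13,-28)
replace slot 1: 2·((-13)+(-28)) − (-2) = -80 → (-80,-13,-28)

-80,-13,-28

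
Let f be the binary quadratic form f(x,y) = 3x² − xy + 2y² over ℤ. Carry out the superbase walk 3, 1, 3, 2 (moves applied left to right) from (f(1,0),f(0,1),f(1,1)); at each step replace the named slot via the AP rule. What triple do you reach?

start (3,2,4) = (f(1,0),f(0,1),f(1,1))
replace slot 3: 2·(3+2) − 4 = 6 → (3,2,6)
replace slot 1: 2·(2+6) − 3 = 13 → (13,2,6)
replace slot 3: 2·(13+2) − 6 = 24 → (13,2,24)
replace slot 2: 2·(13+24) − 2 = 72 → (13,72,24)

13,72,24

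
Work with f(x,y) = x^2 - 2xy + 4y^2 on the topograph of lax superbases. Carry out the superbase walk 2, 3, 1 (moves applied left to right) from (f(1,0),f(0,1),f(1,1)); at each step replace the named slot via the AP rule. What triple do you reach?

start (1,4,3) = (f(1,0),f(0,1),f(1,1))
replace slot 2: 2·(1+3) − 4 = 4 → (1,4,3)
replace slot 3: 2·(1+4) − 3 = 7 → (1,4,7)
replace slot 1: 2·(4+7) − 1 = 21 → (21,4,7)

21,4,7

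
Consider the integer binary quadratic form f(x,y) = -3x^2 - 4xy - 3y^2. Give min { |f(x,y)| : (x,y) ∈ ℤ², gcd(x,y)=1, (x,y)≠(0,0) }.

translate: b→-2 (≡4 mod 6), so (3,4,3)→(3,-2,2)
flip: (3,-2,2)→(2,2,3)
reduced (well bottom): (2,2,3) with a≤c, −a<b≤a
well minimum |f| = |-2| = 2 (negative-definite)

2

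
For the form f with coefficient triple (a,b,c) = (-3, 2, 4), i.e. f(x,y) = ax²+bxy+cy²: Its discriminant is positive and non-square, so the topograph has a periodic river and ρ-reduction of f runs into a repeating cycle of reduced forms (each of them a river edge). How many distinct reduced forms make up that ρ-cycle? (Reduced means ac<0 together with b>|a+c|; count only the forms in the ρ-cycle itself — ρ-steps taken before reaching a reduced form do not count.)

D = 52, ⌊√D⌋ = 7
river: ρ → (4,6,-1)
river: ρ → (-1,6,4)
river: ρ → (4,2,-3)
river: ρ → (-3,4,3)
river: ρ → (3,2,-4)
river: ρ → (-4,6,1)
river: ρ → (1,6,-4)
river: ρ → (-4,2,3)
river: ρ → (3,4,-3)
river: ρ → (-3,2,4)
ρ-cycle length = 10 (tail of 0 descent steps not counted)

10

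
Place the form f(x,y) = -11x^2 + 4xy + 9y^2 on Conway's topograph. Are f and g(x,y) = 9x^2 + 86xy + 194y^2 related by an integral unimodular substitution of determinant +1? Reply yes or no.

D₁ = 412, D₂ = 412
river cycle of f (length 12): (9, 14, -6), (-6, 10, 13), (13, 16, -3), (-3, 20, 1), (1, 20, -3), (-3, 16, 13), (13, 10, -6), (-6, 14, 9), (9, 4, -11), (-11, 18, 2), … (2 more)
river cycle of g (length 12): (9, 14, -6), (-6, 10, 13), (13, 16, -3), (-3, 20, 1), (1, 20, -3), (-3, 16, 13), (13, 10, -6), (-6, 14, 9), (9, 4, -11), (-11, 18, 2), … (2 more)
cycles coincide ⇒ equivalent

yes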